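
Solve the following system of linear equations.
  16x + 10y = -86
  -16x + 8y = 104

x = -6, y = 1

Row-reduce the augmented matrix:
R1 ← R1 / (16).
R2 ← R2 + 16·R1.
R2 ← R2 / (18).
R1 ← R1 − 5/8·R2.
Reading off the reduced rows gives x = -6, y = 1.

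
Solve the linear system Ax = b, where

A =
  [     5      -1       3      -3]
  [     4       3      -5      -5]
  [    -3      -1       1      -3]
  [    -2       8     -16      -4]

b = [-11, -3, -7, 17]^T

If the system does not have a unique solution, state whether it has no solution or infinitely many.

no solution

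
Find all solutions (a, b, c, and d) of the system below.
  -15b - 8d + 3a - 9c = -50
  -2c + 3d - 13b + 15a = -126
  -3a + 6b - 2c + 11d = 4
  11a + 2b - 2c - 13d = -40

Row-reduce the augmented matrix:
R1 ← R1 / (3).
R2 ← R2 − 15·R1.
R3 ← R3 + 3·R1.
R4 ← R4 − 11·R1.
R2 ← R2 / (62).
R1 ← R1 + 5·R2.
R3 ← R3 + 9·R2.
R4 ← R4 − 57·R2.
R3 ← R3 / (-295/62).
R1 ← R1 − 29/62·R3.
R2 ← R2 − 43/62·R3.
R4 ← R4 + 529/62·R3.
R4 ← R4 / (-35198/885).
R1 ← R1 − 1513/885·R4.
R2 ← R2 − 602/295·R4.
R3 ← R3 + 573/295·R4.
Reading off the reduced rows gives a = -6, b = 2, c = 2, d = -2.

a = -6, b = 2, c = 2, d = -2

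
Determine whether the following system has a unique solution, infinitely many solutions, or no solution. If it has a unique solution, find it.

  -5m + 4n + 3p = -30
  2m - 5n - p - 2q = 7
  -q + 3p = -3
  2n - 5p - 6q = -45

Row-reduce the augmented matrix:
R1 ← R1 / (-5).
R2 ← R2 − 2·R1.
R2 ← R2 / (-17/5).
R1 ← R1 + 4/5·R2.
R4 ← R4 − 2·R2.
R3 ← R3 / (3).
R1 ← R1 + 11/17·R3.
R2 ← R2 + 1/17·R3.
R4 ← R4 + 83/17·R3.
R4 ← R4 / (-449/51).
R1 ← R1 − 13/51·R4.
R2 ← R2 − 29/51·R4.
R3 ← R3 + 1/3·R4.
Reading off the reduced rows gives m = 5, n = -2, p = 1, q = 6.

m = 5, n = -2, p = 1, q = 6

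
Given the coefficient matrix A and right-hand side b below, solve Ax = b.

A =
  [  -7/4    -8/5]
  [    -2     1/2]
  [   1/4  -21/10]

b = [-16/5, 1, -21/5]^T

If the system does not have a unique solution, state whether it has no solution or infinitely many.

x_1 = 0, x_2 = 2

Row-reduce the augmented matrix:
R1 ← R1 / (-7/4).
R2 ← R2 + 2·R1.
R3 ← R3 − 1/4·R1.
R2 ← R2 / (163/70).
R1 ← R1 − 32/35·R2.
R3 ← R3 + 163/70·R2.
R3 reduces to 0 = 0, so the extra equation is consistent.
Reading off the reduced rows gives x_1 = 0, x_2 = 2.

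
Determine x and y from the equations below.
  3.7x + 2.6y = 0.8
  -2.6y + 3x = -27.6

Row-reduce the augmented matrix:
R1 ← R1 / (37/10).
R2 ← R2 − 3·R1.
R2 ← R2 / (-871/185).
R1 ← R1 − 26/37·R2.
Reading off the reduced rows gives x = -4, y = 6.

x = -4, y = 6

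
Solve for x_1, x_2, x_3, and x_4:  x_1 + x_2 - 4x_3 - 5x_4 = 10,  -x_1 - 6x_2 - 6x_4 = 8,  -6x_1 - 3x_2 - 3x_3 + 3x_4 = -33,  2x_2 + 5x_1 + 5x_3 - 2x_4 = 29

x_1 = 4, x_2 = 0, x_3 = 1, x_4 = -2

Row-reduce the augmented matrix:
R2 ← R2 + 1·R1.
R3 ← R3 + 6·R1.
R4 ← R4 − 5·R1.
R2 ← R2 / (-5).
R1 ← R1 − 1·R2.
R3 ← R3 − 3·R2.
R4 ← R4 + 3·R2.
R3 ← R3 / (-147/5).
R1 ← R1 + 24/5·R3.
R2 ← R2 − 4/5·R3.
R4 ← R4 − 137/5·R3.
R4 ← R4 / (-12/7).
R1 ← R1 + 12/7·R4.
R2 ← R2 − 9/7·R4.
R3 ← R3 − 8/7·R4.
Reading off the reduced rows gives x_1 = 4, x_2 = 0, x_3 = 1, x_4 = -2.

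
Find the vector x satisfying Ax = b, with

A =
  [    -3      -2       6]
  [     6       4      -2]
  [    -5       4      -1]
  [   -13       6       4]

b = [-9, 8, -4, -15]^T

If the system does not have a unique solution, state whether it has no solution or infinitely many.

no solution

Row-reduce:
R1 ← R1 / (-3).
R2 ← R2 − 6·R1.
R3 ← R3 + 5·R1.
R4 ← R4 + 13·R1.
Swap R2 and R3.
R2 ← R2 / (22/3).
R1 ← R1 − 2/3·R2.
R4 ← R4 − 44/3·R2.
R3 ← R3 / (10).
R1 ← R1 + 1·R3.
R2 ← R2 + 3/2·R3.
Row 4 reduces to 0 = 2, a contradiction. The system is inconsistent.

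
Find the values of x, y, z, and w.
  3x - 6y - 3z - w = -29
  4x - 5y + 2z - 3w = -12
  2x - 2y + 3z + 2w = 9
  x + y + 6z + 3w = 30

x = 2, y = 4, z = 3, w = 2

Row-reduce the augmented matrix:
R1 ← R1 / (3).
R2 ← R2 − 4·R1.
R3 ← R3 − 2·R1.
R4 ← R4 − 1·R1.
R2 ← R2 / (3).
R1 ← R1 + 2·R2.
R3 ← R3 − 2·R2.
R4 ← R4 − 3·R2.
R1 ← R1 − 3·R3.
R2 ← R2 − 2·R3.
R4 ← R4 − 1·R3.
R4 ← R4 / (11/9).
R1 ← R1 + 115/9·R4.
R2 ← R2 + 73/9·R4.
R3 ← R3 − 34/9·R4.
Reading off the reduced rows gives x = 2, y = 4, z = 3, w = 2.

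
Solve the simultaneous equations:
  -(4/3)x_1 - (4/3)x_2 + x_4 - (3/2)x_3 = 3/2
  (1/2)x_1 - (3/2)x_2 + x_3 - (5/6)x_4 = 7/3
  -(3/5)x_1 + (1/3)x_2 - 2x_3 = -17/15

Row-reduce:
R1 ← R1 / (-4/3).
R2 ← R2 − 1/2·R1.
R3 ← R3 + 3/5·R1.
R2 ← R2 / (-2).
R1 ← R1 − 1·R2.
R3 ← R3 − 14/15·R2.
R3 ← R3 / (-269/240).
R1 ← R1 − 43/32·R3.
R2 ← R2 + 7/32·R3.
Rank is 3 with 4 unknowns, leaving x_4 free.

infinitely many solutions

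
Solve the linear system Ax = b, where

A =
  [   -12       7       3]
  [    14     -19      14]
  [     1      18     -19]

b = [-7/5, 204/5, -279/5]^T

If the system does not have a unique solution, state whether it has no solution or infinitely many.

Row-reduce the augmented matrix:
R1 ← R1 / (-12).
R2 ← R2 − 14·R1.
R3 ← R3 − 1·R1.
R2 ← R2 / (-65/6).
R1 ← R1 + 7/12·R2.
R3 ← R3 − 223/12·R2.
R3 ← R3 / (293/26).
R1 ← R1 + 31/26·R3.
R2 ← R2 + 21/13·R3.
Reading off the reduced rows gives x_1 = -4/5, x_2 = -2, x_3 = 1.

x_1 = -4/5, x_2 = -2, x_3 = 1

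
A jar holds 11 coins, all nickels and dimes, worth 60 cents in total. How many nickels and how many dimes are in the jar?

nickels: 10, dimes: 1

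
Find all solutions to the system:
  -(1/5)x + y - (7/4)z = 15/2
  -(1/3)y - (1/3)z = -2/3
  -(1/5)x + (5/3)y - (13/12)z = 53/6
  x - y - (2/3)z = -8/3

Row-reduce the augmented matrix:
R1 ← R1 / (-1/5).
R3 ← R3 + 1/5·R1.
R4 ← R4 − 1·R1.
R2 ← R2 / (-1/3).
R1 ← R1 + 5·R2.
R3 ← R3 − 2/3·R2.
R4 ← R4 − 4·R2.
Swap R3 and R4.
R3 ← R3 / (-161/12).
R1 ← R1 − 55/4·R3.
R2 ← R2 − 1·R3.
R4 reduces to 0 = 0, so the extra equation is consistent.
Reading off the reduced rows gives x = 0, y = 4, z = -2.

x = 0, y = 4, z = -2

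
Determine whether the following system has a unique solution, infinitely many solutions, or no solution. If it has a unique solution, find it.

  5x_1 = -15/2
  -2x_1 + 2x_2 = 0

x_1 = -3/2, x_2 = -3/2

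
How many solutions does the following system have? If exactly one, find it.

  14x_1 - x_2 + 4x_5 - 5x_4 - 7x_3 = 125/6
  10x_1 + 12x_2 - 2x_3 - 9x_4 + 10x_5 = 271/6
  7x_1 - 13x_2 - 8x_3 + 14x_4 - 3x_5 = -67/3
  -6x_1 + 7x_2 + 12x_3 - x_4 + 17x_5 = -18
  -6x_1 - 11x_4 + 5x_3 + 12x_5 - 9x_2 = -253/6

Row-reduce the augmented matrix:
R1 ← R1 / (14).
R2 ← R2 − 10·R1.
R3 ← R3 − 7·R1.
R4 ← R4 + 6·R1.
R5 ← R5 + 6·R1.
R2 ← R2 / (89/7).
R1 ← R1 + 1/14·R2.
R3 ← R3 + 25/2·R2.
R4 ← R4 − 46/7·R2.
R5 ← R5 + 66/7·R2.
R3 ← R3 / (-138/89).
R1 ← R1 + 43/89·R3.
R2 ← R2 − 21/89·R3.
R4 ← R4 − 663/89·R3.
R5 ← R5 − 376/89·R3.
R4 ← R4 / (4903/92).
R1 ← R1 + 1067/276·R4.
R2 ← R2 − 117/92·R4.
R3 ← R3 + 1987/276·R4.
R5 ← R5 − 914/69·R4.
R5 ← R5 / (270244/14709).
R1 ← R1 − 21920/14709·R5.
R2 ← R2 − 1369/4903·R5.
R3 ← R3 − 29971/14709·R5.
R4 ← R4 − 2276/4903·R5.
Reading off the reduced rows gives x_1 = 1/2, x_2 = 3, x_3 = -7/3, x_4 = -1/2, x_5 = -1/2.

x_1 = 1/2, x_2 = 3, x_3 = -7/3, x_4 = -1/2, x_5 = -1/2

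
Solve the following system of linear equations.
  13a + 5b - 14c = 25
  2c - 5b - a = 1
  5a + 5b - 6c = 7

no solution

Row-reduce:
R1 ← R1 / (13).
R2 ← R2 + 1·R1.
R3 ← R3 − 5·R1.
R2 ← R2 / (-60/13).
R1 ← R1 − 5/13·R2.
R3 ← R3 − 40/13·R2.
Row 3 reduces to 0 = -2/3, a contradiction. The system is inconsistent.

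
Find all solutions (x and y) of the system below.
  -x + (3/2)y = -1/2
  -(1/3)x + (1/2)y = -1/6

Row-reduce:
R1 ← R1 / (-1).
R2 ← R2 + 1/3·R1.
Rank is 1 with 2 unknowns, leaving y free.

infinitely many solutions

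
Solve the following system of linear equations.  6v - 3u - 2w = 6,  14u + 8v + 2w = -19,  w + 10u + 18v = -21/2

u = -3/2, v = 1/4, w = 0

Row-reduce the augmented matrix:
R1 ← R1 / (-3).
R2 ← R2 − 14·R1.
R3 ← R3 − 10·R1.
R2 ← R2 / (36).
R1 ← R1 + 2·R2.
R3 ← R3 − 38·R2.
R3 ← R3 / (56/27).
R1 ← R1 − 7/27·R3.
R2 ← R2 + 11/54·R3.
Reading off the reduced rows gives u = -3/2, v = 1/4, w = 0.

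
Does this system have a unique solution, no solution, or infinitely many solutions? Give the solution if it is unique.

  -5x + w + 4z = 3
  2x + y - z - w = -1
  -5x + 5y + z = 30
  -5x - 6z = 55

x = -5, y = 2, z = -5, w = -2

Row-reduce the augmented matrix:
R1 ← R1 / (-5).
R2 ← R2 − 2·R1.
R3 ← R3 + 5·R1.
R4 ← R4 + 5·R1.
R3 ← R3 − 5·R2.
R3 ← R3 / (-6).
R1 ← R1 + 4/5·R3.
R2 ← R2 − 3/5·R3.
R4 ← R4 + 10·R3.
R4 ← R4 / (-13/3).
R1 ← R1 + 7/15·R4.
R2 ← R2 + 2/5·R4.
R3 ← R3 + 1/3·R4.
Reading off the reduced rows gives x = -5, y = 2, z = -5, w = -2.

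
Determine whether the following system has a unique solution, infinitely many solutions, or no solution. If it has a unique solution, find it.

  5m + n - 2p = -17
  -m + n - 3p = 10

Row-reduce:
R1 ← R1 / (5).
R2 ← R2 + 1·R1.
R2 ← R2 / (6/5).
R1 ← R1 − 1/5·R2.
Rank is 2 with 3 unknowns, leaving p free.

infinitely many solutions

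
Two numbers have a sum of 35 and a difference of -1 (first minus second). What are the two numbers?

first number: 17, second number: 18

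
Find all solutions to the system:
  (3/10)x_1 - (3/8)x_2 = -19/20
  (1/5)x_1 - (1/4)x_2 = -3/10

Row-reduce:
R1 ← R1 / (3/10).
R2 ← R2 − 1/5·R1.
Row 2 reduces to 0 = 1/3, a contradiction. The system is inconsistent.

no solution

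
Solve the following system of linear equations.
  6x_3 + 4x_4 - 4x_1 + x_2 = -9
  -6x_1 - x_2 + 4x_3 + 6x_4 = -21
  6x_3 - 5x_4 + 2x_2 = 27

infinitely many solutions

Row-reduce:
R1 ← R1 / (-4).
R2 ← R2 + 6·R1.
R2 ← R2 / (-5/2).
R1 ← R1 + 1/4·R2.
R3 ← R3 − 2·R2.
R3 ← R3 / (2).
R1 ← R1 + 1·R3.
R2 ← R2 − 2·R3.
Rank is 3 with 4 unknowns, leaving x_4 free.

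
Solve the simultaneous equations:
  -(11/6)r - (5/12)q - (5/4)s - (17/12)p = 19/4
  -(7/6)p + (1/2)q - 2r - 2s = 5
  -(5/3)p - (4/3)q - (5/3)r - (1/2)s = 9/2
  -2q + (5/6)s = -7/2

Row-reduce:
R1 ← R1 / (-17/12).
R2 ← R2 + 7/6·R1.
R3 ← R3 + 5/3·R1.
R2 ← R2 / (43/51).
R1 ← R1 − 5/17·R2.
R3 ← R3 + 43/51·R2.
R4 ← R4 + 2·R2.
Swap R3 and R4.
R3 ← R3 / (-50/43).
R1 ← R1 − 63/43·R3.
R2 ← R2 + 25/43·R3.
Rank is 3 with 4 unknowns, leaving s free.

infinitely many solutions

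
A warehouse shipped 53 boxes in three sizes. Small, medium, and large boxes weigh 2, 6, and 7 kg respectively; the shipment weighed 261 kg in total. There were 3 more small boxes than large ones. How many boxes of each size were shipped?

small boxes: 18, medium boxes: 20, large boxes: 15

Let s = small boxes, m = medium boxes, l = large boxes.
  l + m + s = 53
  2s + 6m + 7l = 261
  s - l = 3
Row-reduce the augmented matrix:
R2 ← R2 − 2·R1.
R3 ← R3 − 1·R1.
R2 ← R2 / (4).
R1 ← R1 − 1·R2.
R3 ← R3 + 1·R2.
R3 ← R3 / (-3/4).
R1 ← R1 + 1/4·R3.
R2 ← R2 − 5/4·R3.
Reading off the reduced rows gives s = 18, m = 20, l = 15.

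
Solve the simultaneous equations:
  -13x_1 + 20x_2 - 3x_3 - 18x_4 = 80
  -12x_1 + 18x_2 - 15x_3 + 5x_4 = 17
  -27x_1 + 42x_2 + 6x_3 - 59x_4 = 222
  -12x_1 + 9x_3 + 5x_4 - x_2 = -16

Row-reduce:
R1 ← R1 / (-13).
R2 ← R2 + 12·R1.
R3 ← R3 + 27·R1.
R4 ← R4 + 12·R1.
R2 ← R2 / (-6/13).
R1 ← R1 + 20/13·R2.
R3 ← R3 − 6/13·R2.
R4 ← R4 + 253/13·R2.
Swap R3 and R4.
R3 ← R3 / (1055/2).
R1 ← R1 − 41·R3.
R2 ← R2 − 53/2·R3.
Row 4 reduces to 0 = -1, a contradiction. The system is inconsistent.

no solution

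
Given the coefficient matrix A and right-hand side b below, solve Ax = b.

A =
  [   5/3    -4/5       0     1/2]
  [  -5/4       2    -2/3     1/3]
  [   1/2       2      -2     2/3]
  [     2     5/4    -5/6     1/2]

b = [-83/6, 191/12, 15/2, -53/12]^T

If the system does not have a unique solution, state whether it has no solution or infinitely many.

x_1 = -5, x_2 = 5, x_3 = -1, x_4 = -3

Row-reduce the augmented matrix:
R1 ← R1 / (5/3).
R2 ← R2 + 5/4·R1.
R3 ← R3 − 1/2·R1.
R4 ← R4 − 2·R1.
R2 ← R2 / (7/5).
R1 ← R1 + 12/25·R2.
R3 ← R3 − 56/25·R2.
R4 ← R4 − 221/100·R2.
R3 ← R3 / (-14/15).
R1 ← R1 + 8/35·R3.
R2 ← R2 + 10/21·R3.
R4 ← R4 − 23/105·R3.
R4 ← R4 / (-2137/1568).
R1 ← R1 − 34/49·R4.
R2 ← R2 − 965/1176·R4.
R3 ← R3 − 37/56·R4.
Reading off the reduced rows gives x_1 = -5, x_2 = 5, x_3 = -1, x_4 = -3.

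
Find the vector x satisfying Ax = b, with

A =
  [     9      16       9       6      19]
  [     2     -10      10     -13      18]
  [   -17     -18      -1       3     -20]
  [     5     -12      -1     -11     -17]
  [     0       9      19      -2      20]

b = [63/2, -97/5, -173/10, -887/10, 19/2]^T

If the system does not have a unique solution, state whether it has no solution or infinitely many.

Row-reduce the augmented matrix:
R1 ← R1 / (9).
R2 ← R2 − 2·R1.
R3 ← R3 + 17·R1.
R4 ← R4 − 5·R1.
R2 ← R2 / (-122/9).
R1 ← R1 − 16/9·R2.
R3 ← R3 − 110/9·R2.
R4 ← R4 + 188/9·R2.
R5 ← R5 − 9·R2.
R3 ← R3 / (1416/61).
R1 ← R1 − 125/61·R3.
R2 ← R2 + 36/61·R3.
R4 ← R4 + 1118/61·R3.
R5 ← R5 − 1483/61·R3.
R4 ← R4 / (3139/354).
R1 ← R1 + 947/708·R4.
R2 ← R2 − 129/118·R4.
R3 ← R3 − 43/708·R4.
R5 ← R5 + 9199/708·R4.
R5 ← R5 / (-123162/3139).
R1 ← R1 + 32251/12556·R5.
R2 ← R2 − 865/292·R5.
R3 ← R3 − 409/292·R5.
R4 ← R4 + 18715/6278·R5.
Reading off the reduced rows gives x_1 = -13/5, x_2 = 1, x_3 = -5/2, x_4 = 2, x_5 = 13/5.

x_1 = -13/5, x_2 = 1, x_3 = -5/2, x_4 = 2, x_5 = 13/5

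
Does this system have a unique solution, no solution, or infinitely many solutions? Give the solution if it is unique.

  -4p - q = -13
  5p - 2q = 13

Row-reduce the augmented matrix:
R1 ← R1 / (-4).
R2 ← R2 − 5·R1.
R2 ← R2 / (-13/4).
R1 ← R1 − 1/4·R2.
Reading off the reduced rows gives p = 3, q = 1.

p = 3, q = 1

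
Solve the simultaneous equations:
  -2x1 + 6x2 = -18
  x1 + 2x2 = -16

x1 = -6, x2 = -5

From equation 2: x1 = -16 − 2·x2.
Substitute into equation 1 and solve: x2 = -5.
Then x1 = -6.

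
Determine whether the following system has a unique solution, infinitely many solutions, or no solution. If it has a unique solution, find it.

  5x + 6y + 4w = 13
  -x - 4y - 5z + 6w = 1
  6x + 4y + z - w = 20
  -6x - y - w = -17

Row-reduce the augmented matrix:
R1 ← R1 / (5).
R2 ← R2 + 1·R1.
R3 ← R3 − 6·R1.
R4 ← R4 + 6·R1.
R2 ← R2 / (-14/5).
R1 ← R1 − 6/5·R2.
R3 ← R3 + 16/5·R2.
R4 ← R4 − 31/5·R2.
R3 ← R3 / (47/7).
R1 ← R1 + 15/7·R3.
R2 ← R2 − 25/14·R3.
R4 ← R4 + 155/14·R3.
R4 ← R4 / (-331/94).
R1 ← R1 + 29/47·R4.
R2 ← R2 − 111/94·R4.
R3 ← R3 + 95/47·R4.
Reading off the reduced rows gives x = 3, y = 1, z = -4, w = -2.

x = 3, y = 1, z = -4, w = -2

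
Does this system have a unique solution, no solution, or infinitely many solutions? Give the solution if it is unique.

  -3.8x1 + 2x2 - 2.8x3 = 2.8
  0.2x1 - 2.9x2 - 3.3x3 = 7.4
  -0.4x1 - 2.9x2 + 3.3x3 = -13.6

x1 = 2, x2 = 1, x3 = -3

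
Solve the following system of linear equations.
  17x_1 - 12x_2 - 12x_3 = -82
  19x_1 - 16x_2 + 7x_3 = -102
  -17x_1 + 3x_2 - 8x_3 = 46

Row-reduce the augmented matrix:
R1 ← R1 / (17).
R2 ← R2 − 19·R1.
R3 ← R3 + 17·R1.
R2 ← R2 / (-44/17).
R1 ← R1 + 12/17·R2.
R3 ← R3 + 9·R2.
R3 ← R3 / (-4003/44).
R1 ← R1 + 69/11·R3.
R2 ← R2 + 347/44·R3.
Reading off the reduced rows gives x_1 = -2, x_2 = 4, x_3 = 0.

x_1 = -2, x_2 = 4, x_3 = 0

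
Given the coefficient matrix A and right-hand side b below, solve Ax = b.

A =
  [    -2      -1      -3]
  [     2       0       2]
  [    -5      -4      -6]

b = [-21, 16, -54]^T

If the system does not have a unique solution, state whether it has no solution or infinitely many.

Row-reduce the augmented matrix:
R1 ← R1 / (-2).
R2 ← R2 − 2·R1.
R3 ← R3 + 5·R1.
R2 ← R2 / (-1).
R1 ← R1 − 1/2·R2.
R3 ← R3 + 3/2·R2.
R3 ← R3 / (3).
R1 ← R1 − 1·R3.
R2 ← R2 − 1·R3.
Reading off the reduced rows gives x_1 = 6, x_2 = 3, x_3 = 2.

x_1 = 6, x_2 = 3, x_3 = 2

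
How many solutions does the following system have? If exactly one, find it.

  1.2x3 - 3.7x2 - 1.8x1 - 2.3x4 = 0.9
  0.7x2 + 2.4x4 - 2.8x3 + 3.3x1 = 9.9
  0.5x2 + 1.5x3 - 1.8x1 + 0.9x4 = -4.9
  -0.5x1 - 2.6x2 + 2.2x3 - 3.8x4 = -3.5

x1 = 1, x2 = -2, x3 = -2, x4 = 1

Row-reduce the augmented matrix:
R1 ← R1 / (-9/5).
R2 ← R2 − 33/10·R1.
R3 ← R3 + 9/5·R1.
R4 ← R4 + 1/2·R1.
R2 ← R2 / (-73/12).
R1 ← R1 − 37/18·R2.
R3 ← R3 − 21/5·R2.
R4 ← R4 + 283/180·R2.
R3 ← R3 / (-417/3650).
R1 ← R1 + 952/1095·R3.
R2 ← R2 − 36/365·R3.
R4 ← R4 − 11069/5475·R3.
R4 ← R4 / (397079/12510).
R1 ← R1 + 17693/1251·R4.
R2 ← R2 − 275/139·R4.
R3 ← R3 + 7102/417·R4.
Reading off the reduced rows gives x1 = 1, x2 = -2, x3 = -2, x4 = 1.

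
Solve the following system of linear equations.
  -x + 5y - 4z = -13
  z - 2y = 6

Row-reduce:
R1 ← R1 / (-1).
R2 ← R2 / (-2).
R1 ← R1 + 5·R2.
Rank is 2 with 3 unknowns, leaving z free.

infinitely many solutions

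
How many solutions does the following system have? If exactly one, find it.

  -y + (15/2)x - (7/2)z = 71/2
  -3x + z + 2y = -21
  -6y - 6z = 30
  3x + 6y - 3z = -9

Row-reduce:
R1 ← R1 / (15/2).
R2 ← R2 + 3·R1.
R4 ← R4 − 3·R1.
R2 ← R2 / (8/5).
R1 ← R1 + 2/15·R2.
R3 ← R3 + 6·R2.
R4 ← R4 − 32/5·R2.
R3 ← R3 / (-15/2).
R1 ← R1 + 1/2·R3.
R2 ← R2 + 1/4·R3.
Row 4 reduces to 0 = 4, a contradiction. The system is inconsistent.

no solution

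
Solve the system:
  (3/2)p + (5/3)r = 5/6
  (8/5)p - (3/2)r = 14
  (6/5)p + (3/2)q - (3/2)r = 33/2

p = 5, q = 3, r = -4

Row-reduce the augmented matrix:
R1 ← R1 / (3/2).
R2 ← R2 − 8/5·R1.
R3 ← R3 − 6/5·R1.
Swap R2 and R3.
R2 ← R2 / (3/2).
R3 ← R3 / (-59/18).
R1 ← R1 − 10/9·R3.
R2 ← R2 + 17/9·R3.
Reading off the reduced rows gives p = 5, q = 3, r = -4.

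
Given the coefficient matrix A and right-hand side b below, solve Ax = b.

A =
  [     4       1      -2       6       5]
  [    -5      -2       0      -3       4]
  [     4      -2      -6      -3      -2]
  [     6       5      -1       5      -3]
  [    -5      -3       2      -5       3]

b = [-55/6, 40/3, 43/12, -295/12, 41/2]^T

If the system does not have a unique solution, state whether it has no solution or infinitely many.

x_1 = 1/4, x_2 = -8/3, x_3 = 1, x_4 = -7/4, x_5 = 1

Row-reduce the augmented matrix:
R1 ← R1 / (4).
R2 ← R2 + 5·R1.
R3 ← R3 − 4·R1.
R4 ← R4 − 6·R1.
R5 ← R5 + 5·R1.
R2 ← R2 / (-3/4).
R1 ← R1 − 1/4·R2.
R3 ← R3 + 3·R2.
R4 ← R4 − 7/2·R2.
R5 ← R5 + 7/4·R2.
R3 ← R3 / (6).
R1 ← R1 + 4/3·R3.
R2 ← R2 − 10/3·R3.
R4 ← R4 + 29/3·R3.
R5 ← R5 − 16/3·R3.
R4 ← R4 / (-53/2).
R1 ← R1 + 3·R4.
R2 ← R2 − 9·R4.
R3 ← R3 + 9/2·R4.
R5 ← R5 − 16·R4.
R5 ← R5 / (204/53).
R1 ← R1 + 78/53·R5.
R2 ← R2 + 31/53·R5.
R3 ← R3 + 64/53·R5.
R4 ← R4 − 80/53·R5.
Reading off the reduced rows gives x_1 = 1/4, x_2 = -8/3, x_3 = 1, x_4 = -7/4, x_5 = 1.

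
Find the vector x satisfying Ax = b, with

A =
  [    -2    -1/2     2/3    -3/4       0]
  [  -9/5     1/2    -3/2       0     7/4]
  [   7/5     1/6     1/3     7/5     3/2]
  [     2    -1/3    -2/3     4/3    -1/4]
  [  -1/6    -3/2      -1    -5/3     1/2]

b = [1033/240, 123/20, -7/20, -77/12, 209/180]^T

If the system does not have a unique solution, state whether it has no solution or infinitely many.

Row-reduce the augmented matrix:
R1 ← R1 / (-2).
R2 ← R2 + 9/5·R1.
R3 ← R3 − 7/5·R1.
R4 ← R4 − 2·R1.
R5 ← R5 + 1/6·R1.
R2 ← R2 / (19/20).
R1 ← R1 − 1/4·R2.
R3 ← R3 + 11/60·R2.
R4 ← R4 + 5/6·R2.
R5 ← R5 + 35/24·R2.
R3 ← R3 / (15/38).
R1 ← R1 − 25/114·R3.
R2 ← R2 + 42/19·R3.
R4 ← R4 + 35/19·R3.
R5 ← R5 + 2927/684·R3.
R4 ← R4 / (88/15).
R1 ← R1 + 13/36·R4.
R2 ← R2 − 317/50·R4.
R3 ← R3 − 191/75·R4.
R5 ← R5 − 55781/5400·R4.
R5 ← R5 / (595699/103680).
R1 ← R1 + 33245/38016·R5.
R2 ← R2 − 15593/10560·R5.
R3 ← R3 − 5939/15840·R5.
R4 ← R4 − 1775/1056·R5.
Reading off the reduced rows gives x_1 = -5/3, x_2 = 1, x_3 = 4/5, x_4 = -5/4, x_5 = 11/5.

x_1 = -5/3, x_2 = 1, x_3 = 4/5, x_4 = -5/4, x_5 = 11/5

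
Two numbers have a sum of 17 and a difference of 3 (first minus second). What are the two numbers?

first number: 10, second number: 7

Let x = first number, y = second number.
  x + y = 17
  x - y = 3
From equation 1: x = 17 − y.
Substitute into equation 2 and solve: y = 7.
Then x = 10.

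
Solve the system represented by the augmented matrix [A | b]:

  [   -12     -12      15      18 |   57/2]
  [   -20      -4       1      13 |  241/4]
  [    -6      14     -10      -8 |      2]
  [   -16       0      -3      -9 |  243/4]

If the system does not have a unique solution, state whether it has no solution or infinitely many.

Row-reduce the augmented matrix:
R1 ← R1 / (-12).
R2 ← R2 + 20·R1.
R3 ← R3 + 6·R1.
R4 ← R4 + 16·R1.
R2 ← R2 / (16).
R1 ← R1 − 1·R2.
R3 ← R3 − 20·R2.
R4 ← R4 − 16·R2.
R3 ← R3 / (25/2).
R1 ← R1 − 1/4·R3.
R2 ← R2 + 3/2·R3.
R4 ← R4 − 1·R3.
R4 ← R4 / (-817/50).
R1 ← R1 + 209/400·R4.
R2 ← R2 + 221/400·R4.
R3 ← R3 − 17/50·R4.
Reading off the reduced rows gives x_1 = -3, x_2 = -3, x_3 = -2, x_4 = -3/4.

x_1 = -3, x_2 = -3, x_3 = -2, x_4 = -3/4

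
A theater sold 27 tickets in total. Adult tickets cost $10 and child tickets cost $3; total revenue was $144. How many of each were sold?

adult tickets: 9, child tickets: 18

Let a = adult tickets, c = child tickets.
  a + c = 27
  3c + 10a = 144
Row-reduce the augmented matrix:
R2 ← R2 − 10·R1.
R2 ← R2 / (-7).
R1 ← R1 − 1·R2.
Reading off the reduced rows gives a = 9, c = 18.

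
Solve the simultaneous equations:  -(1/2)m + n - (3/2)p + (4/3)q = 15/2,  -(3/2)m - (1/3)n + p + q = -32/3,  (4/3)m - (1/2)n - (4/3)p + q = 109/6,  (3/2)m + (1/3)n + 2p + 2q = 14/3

m = 6, n = -1, p = -5, q = 3

Row-reduce the augmented matrix:
R1 ← R1 / (-1/2).
R2 ← R2 + 3/2·R1.
R3 ← R3 − 4/3·R1.
R4 ← R4 − 3/2·R1.
R2 ← R2 / (-10/3).
R1 ← R1 + 2·R2.
R3 ← R3 − 13/6·R2.
R4 ← R4 − 10/3·R2.
R3 ← R3 / (-211/120).
R1 ← R1 + 3/10·R3.
R2 ← R2 + 33/20·R3.
R4 ← R4 − 3·R3.
R4 ← R4 / (1571/211).
R1 ← R1 + 830/633·R4.
R2 ← R2 + 326/211·R4.
R3 ← R3 + 938/633·R4.
Reading off the reduced rows gives m = 6, n = -1, p = -5, q = 3.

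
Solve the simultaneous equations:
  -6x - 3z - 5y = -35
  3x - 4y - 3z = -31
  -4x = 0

x = 0, y = 4, z = 5

Row-reduce the augmented matrix:
R1 ← R1 / (-6).
R2 ← R2 − 3·R1.
R3 ← R3 + 4·R1.
R2 ← R2 / (-13/2).
R1 ← R1 − 5/6·R2.
R3 ← R3 − 10/3·R2.
R3 ← R3 / (-4/13).
R1 ← R1 + 1/13·R3.
R2 ← R2 − 9/13·R3.
Reading off the reduced rows gives x = 0, y = 4, z = 5.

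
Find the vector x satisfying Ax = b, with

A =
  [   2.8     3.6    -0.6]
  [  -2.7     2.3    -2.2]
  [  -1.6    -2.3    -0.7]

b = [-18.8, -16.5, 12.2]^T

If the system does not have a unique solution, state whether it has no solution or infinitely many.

Row-reduce the augmented matrix:
R1 ← R1 / (14/5).
R2 ← R2 + 27/10·R1.
R3 ← R3 + 8/5·R1.
R2 ← R2 / (202/35).
R1 ← R1 − 9/7·R2.
R3 ← R3 + 17/70·R2.
R3 ← R3 / (-9371/8080).
R1 ← R1 − 327/808·R3.
R2 ← R2 + 389/808·R3.
Reading off the reduced rows gives x_1 = 1, x_2 = -6, x_3 = 0.

x_1 = 1, x_2 = -6, x_3 = 0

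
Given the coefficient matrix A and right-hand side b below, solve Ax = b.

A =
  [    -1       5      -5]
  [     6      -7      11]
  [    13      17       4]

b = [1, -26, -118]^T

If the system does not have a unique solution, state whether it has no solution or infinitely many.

Row-reduce the augmented matrix:
R1 ← R1 / (-1).
R2 ← R2 − 6·R1.
R3 ← R3 − 13·R1.
R2 ← R2 / (23).
R1 ← R1 + 5·R2.
R3 ← R3 − 82·R2.
R3 ← R3 / (155/23).
R1 ← R1 − 20/23·R3.
R2 ← R2 + 19/23·R3.
Reading off the reduced rows gives x_1 = -1, x_2 = -5, x_3 = -5.

x_1 = -1, x_2 = -5, x_3 = -5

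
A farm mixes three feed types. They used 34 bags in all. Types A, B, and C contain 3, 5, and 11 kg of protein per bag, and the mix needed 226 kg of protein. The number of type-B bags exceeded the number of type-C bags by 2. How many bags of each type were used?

Let a = type-A bags, b = type-B bags, c = type-C bags.
  a + b + c = 34
  3a + 5b + 11c = 226
  b - c = 2
Row-reduce the augmented matrix:
R2 ← R2 − 3·R1.
R2 ← R2 / (2).
R1 ← R1 − 1·R2.
R3 ← R3 − 1·R2.
R3 ← R3 / (-5).
R1 ← R1 + 3·R3.
R2 ← R2 − 4·R3.
Reading off the reduced rows gives a = 8, b = 14, c = 12.

type-A bags: 8, type-B bags: 14, type-C bags: 12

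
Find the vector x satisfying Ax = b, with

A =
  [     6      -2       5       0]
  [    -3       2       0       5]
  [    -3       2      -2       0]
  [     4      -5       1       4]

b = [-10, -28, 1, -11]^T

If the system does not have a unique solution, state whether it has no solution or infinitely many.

x_1 = -1, x_2 = -3, x_3 = -2, x_4 = -5

Row-reduce the augmented matrix:
R1 ← R1 / (6).
R2 ← R2 + 3·R1.
R3 ← R3 + 3·R1.
R4 ← R4 − 4·R1.
R1 ← R1 + 1/3·R2.
R3 ← R3 − 1·R2.
R4 ← R4 + 11/3·R2.
R3 ← R3 / (-2).
R1 ← R1 − 5/3·R3.
R2 ← R2 − 5/2·R3.
R4 ← R4 − 41/6·R3.
R4 ← R4 / (21/4).
R1 ← R1 + 5/2·R4.
R2 ← R2 + 5/4·R4.
R3 ← R3 − 5/2·R4.
Reading off the reduced rows gives x_1 = -1, x_2 = -3, x_3 = -2, x_4 = -5.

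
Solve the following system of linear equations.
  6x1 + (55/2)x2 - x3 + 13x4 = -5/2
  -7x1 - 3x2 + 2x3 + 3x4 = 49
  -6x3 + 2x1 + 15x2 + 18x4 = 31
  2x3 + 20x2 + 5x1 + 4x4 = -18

infinitely many solutions

Row-reduce:
R1 ← R1 / (6).
R2 ← R2 + 7·R1.
R3 ← R3 − 2·R1.
R4 ← R4 − 5·R1.
R2 ← R2 / (349/12).
R1 ← R1 − 55/12·R2.
R3 ← R3 − 35/6·R2.
R4 ← R4 + 35/12·R2.
R3 ← R3 / (-2036/349).
R1 ← R1 + 104/349·R3.
R2 ← R2 − 10/349·R3.
R4 ← R4 − 1018/349·R3.
Rank is 3 with 4 unknowns, leaving x4 free.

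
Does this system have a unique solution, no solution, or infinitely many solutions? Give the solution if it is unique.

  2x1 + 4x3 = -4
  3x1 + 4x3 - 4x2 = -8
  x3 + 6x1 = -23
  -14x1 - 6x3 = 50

Row-reduce the augmented matrix:
R1 ← R1 / (2).
R2 ← R2 − 3·R1.
R3 ← R3 − 6·R1.
R4 ← R4 + 14·R1.
R2 ← R2 / (-4).
R3 ← R3 / (-11).
R1 ← R1 − 2·R3.
R2 ← R2 − 1/2·R3.
R4 ← R4 − 22·R3.
R4 reduces to 0 = 0, so the extra equation is consistent.
Reading off the reduced rows gives x1 = -4, x2 = 0, x3 = 1.

x1 = -4, x2 = 0, x3 = 1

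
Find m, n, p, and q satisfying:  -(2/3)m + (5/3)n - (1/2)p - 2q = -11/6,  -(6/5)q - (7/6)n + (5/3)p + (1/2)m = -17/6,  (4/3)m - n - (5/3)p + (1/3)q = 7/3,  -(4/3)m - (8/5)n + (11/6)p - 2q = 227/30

Row-reduce the augmented matrix:
R1 ← R1 / (-2/3).
R2 ← R2 − 1/2·R1.
R3 ← R3 − 4/3·R1.
R4 ← R4 + 4/3·R1.
R2 ← R2 / (1/12).
R1 ← R1 + 5/2·R2.
R3 ← R3 − 7/3·R2.
R4 ← R4 + 74/15·R2.
R3 ← R3 / (-233/6).
R1 ← R1 − 79/2·R3.
R2 ← R2 − 31/2·R3.
R4 ← R4 − 793/10·R3.
R4 ← R4 / (-63771/5825).
R1 ← R1 + 5629/1165·R4.
R2 ← R2 + 4297/1165·R4.
R3 ← R3 + 2158/1165·R4.
Reading off the reduced rows gives m = -5, n = -4, p = -3, q = 0.

m = -5, n = -4, p = -3, q = 0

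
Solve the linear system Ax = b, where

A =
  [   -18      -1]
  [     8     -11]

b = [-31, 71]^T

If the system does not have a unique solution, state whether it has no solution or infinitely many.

x_1 = 2, x_2 = -5

Row-reduce the augmented matrix:
R1 ← R1 / (-18).
R2 ← R2 − 8·R1.
R2 ← R2 / (-103/9).
R1 ← R1 − 1/18·R2.
Reading off the reduced rows gives x_1 = 2, x_2 = -5.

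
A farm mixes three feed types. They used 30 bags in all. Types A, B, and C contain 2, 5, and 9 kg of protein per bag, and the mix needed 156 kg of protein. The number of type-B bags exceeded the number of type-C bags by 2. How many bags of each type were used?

type-A bags: 10, type-B bags: 11, type-C bags: 9

Let a = type-A bags, b = type-B bags, c = type-C bags.
  a + b + c = 30
  2a + 5b + 9c = 156
  -c + b = 2
Row-reduce the augmented matrix:
R2 ← R2 − 2·R1.
R2 ← R2 / (3).
R1 ← R1 − 1·R2.
R3 ← R3 − 1·R2.
R3 ← R3 / (-10/3).
R1 ← R1 + 4/3·R3.
R2 ← R2 − 7/3·R3.
Reading off the reduced rows gives a = 10, b = 11, c = 9.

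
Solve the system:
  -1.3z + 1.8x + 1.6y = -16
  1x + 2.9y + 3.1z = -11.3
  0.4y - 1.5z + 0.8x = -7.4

x = -3, y = -5, z = 2

Row-reduce the augmented matrix:
R1 ← R1 / (9/5).
R2 ← R2 − 1·R1.
R3 ← R3 − 4/5·R1.
R2 ← R2 / (181/90).
R1 ← R1 − 8/9·R2.
R3 ← R3 + 14/45·R2.
R3 ← R3 / (-599/1810).
R1 ← R1 + 873/362·R3.
R2 ← R2 − 344/181·R3.
Reading off the reduced rows gives x = -3, y = -5, z = 2.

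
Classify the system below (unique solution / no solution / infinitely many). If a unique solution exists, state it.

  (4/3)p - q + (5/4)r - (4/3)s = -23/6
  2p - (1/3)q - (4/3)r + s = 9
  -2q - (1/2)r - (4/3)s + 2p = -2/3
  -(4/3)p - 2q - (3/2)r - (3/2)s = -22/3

p = 5/2, q = 2, r = -2, s = 2

Row-reduce the augmented matrix:
R1 ← R1 / (4/3).
R2 ← R2 − 2·R1.
R3 ← R3 − 2·R1.
R4 ← R4 + 4/3·R1.
R2 ← R2 / (7/6).
R1 ← R1 + 3/4·R2.
R3 ← R3 + 1/2·R2.
R4 ← R4 + 3·R2.
R3 ← R3 / (-15/4).
R1 ← R1 + 9/8·R3.
R2 ← R2 + 11/4·R3.
R4 ← R4 + 17/2·R3.
R4 ← R4 / (41/90).
R1 ← R1 − 12/35·R4.
R2 ← R2 − 359/315·R4.
R3 ← R3 + 164/315·R4.
Reading off the reduced rows gives p = 5/2, q = 2, r = -2, s = 2.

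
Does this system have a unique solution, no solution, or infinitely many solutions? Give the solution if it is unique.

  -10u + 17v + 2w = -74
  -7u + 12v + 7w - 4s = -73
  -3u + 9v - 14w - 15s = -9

Row-reduce:
R1 ← R1 / (-10).
R2 ← R2 + 7·R1.
R3 ← R3 + 3·R1.
R2 ← R2 / (1/10).
R1 ← R1 + 17/10·R2.
R3 ← R3 − 39/10·R2.
R3 ← R3 / (-233).
R1 ← R1 − 95·R3.
R2 ← R2 − 56·R3.
Rank is 3 with 4 unknowns, leaving s free.

infinitely many solutions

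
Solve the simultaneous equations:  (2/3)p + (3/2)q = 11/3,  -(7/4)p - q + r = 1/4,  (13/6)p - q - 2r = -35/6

Row-reduce:
R1 ← R1 / (2/3).
R2 ← R2 + 7/4·R1.
R3 ← R3 − 13/6·R1.
R2 ← R2 / (47/16).
R1 ← R1 − 9/4·R2.
R3 ← R3 + 47/8·R2.
Row 3 reduces to 0 = 2, a contradiction. The system is inconsistent.

no solution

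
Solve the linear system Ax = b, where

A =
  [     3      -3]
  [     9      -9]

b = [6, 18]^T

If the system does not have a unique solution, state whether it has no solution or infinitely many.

Row-reduce:
R1 ← R1 / (3).
R2 ← R2 − 9·R1.
Rank is 1 with 2 unknowns, leaving x_2 free.

infinitely many solutions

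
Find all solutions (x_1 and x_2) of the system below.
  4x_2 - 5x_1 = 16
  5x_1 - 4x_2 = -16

Row-reduce:
R1 ← R1 / (-5).
R2 ← R2 − 5·R1.
Rank is 1 with 2 unknowns, leaving x_2 free.

infinitely many solutions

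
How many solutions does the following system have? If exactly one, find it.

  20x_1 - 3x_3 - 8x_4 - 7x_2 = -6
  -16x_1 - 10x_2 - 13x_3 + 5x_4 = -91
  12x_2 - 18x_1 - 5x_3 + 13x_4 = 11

Row-reduce:
R1 ← R1 / (20).
R2 ← R2 + 16·R1.
R3 ← R3 + 18·R1.
R2 ← R2 / (-78/5).
R1 ← R1 + 7/20·R2.
R3 ← R3 − 57/10·R2.
R3 ← R3 / (-693/52).
R1 ← R1 − 61/312·R3.
R2 ← R2 − 77/78·R3.
Rank is 3 with 4 unknowns, leaving x_4 free.

infinitely many solutions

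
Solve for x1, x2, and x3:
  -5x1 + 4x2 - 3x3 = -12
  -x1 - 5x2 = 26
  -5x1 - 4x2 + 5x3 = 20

Row-reduce the augmented matrix:
R1 ← R1 / (-5).
R2 ← R2 + 1·R1.
R3 ← R3 + 5·R1.
R2 ← R2 / (-29/5).
R1 ← R1 + 4/5·R2.
R3 ← R3 + 8·R2.
R3 ← R3 / (208/29).
R1 ← R1 − 15/29·R3.
R2 ← R2 + 3/29·R3.
Reading off the reduced rows gives x1 = -1, x2 = -5, x3 = -1.

x1 = -1, x2 = -5, x3 = -1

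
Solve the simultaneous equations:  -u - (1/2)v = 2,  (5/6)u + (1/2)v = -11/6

u = -1, v = -2

Row-reduce the augmented matrix:
R1 ← R1 / (-1).
R2 ← R2 − 5/6·R1.
R2 ← R2 / (1/12).
R1 ← R1 − 1/2·R2.
Reading off the reduced rows gives u = -1, v = -2.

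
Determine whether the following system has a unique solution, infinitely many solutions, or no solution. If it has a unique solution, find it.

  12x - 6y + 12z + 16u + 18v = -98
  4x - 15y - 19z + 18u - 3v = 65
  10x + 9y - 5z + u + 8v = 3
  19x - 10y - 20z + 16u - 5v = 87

Row-reduce:
R1 ← R1 / (12).
R2 ← R2 − 4·R1.
R3 ← R3 − 10·R1.
R4 ← R4 − 19·R1.
R2 ← R2 / (-13).
R1 ← R1 + 1/2·R2.
R3 ← R3 − 14·R2.
R4 ← R4 + 1/2·R2.
R3 ← R3 / (-517/13).
R1 ← R1 − 49/26·R3.
R2 ← R2 − 23/13·R3.
R4 ← R4 + 991/26·R3.
R4 ← R4 / (-34351/3102).
R1 ← R1 − 939/1034·R4.
R2 ← R2 + 1421/1551·R4.
R3 ← R3 + 17/517·R4.
Rank is 4 with 5 unknowns, leaving v free.

infinitely many solutions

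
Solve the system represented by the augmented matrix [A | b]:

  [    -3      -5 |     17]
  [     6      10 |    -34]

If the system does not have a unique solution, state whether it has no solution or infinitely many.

Row-reduce:
R1 ← R1 / (-3).
R2 ← R2 − 6·R1.
Rank is 1 with 2 unknowns, leaving x_2 free.

infinitely many solutions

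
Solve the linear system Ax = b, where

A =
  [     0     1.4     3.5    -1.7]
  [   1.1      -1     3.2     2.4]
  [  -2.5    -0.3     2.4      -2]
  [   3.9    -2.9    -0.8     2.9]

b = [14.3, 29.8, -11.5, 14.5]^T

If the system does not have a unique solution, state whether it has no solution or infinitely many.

x_1 = 4, x_2 = 5, x_3 = 5, x_4 = 6

Row-reduce the augmented matrix:
Swap R1 and R2.
R1 ← R1 / (11/10).
R3 ← R3 + 5/2·R1.
R4 ← R4 − 39/10·R1.
R2 ← R2 / (7/5).
R1 ← R1 + 10/11·R2.
R3 ← R3 + 283/110·R2.
R4 ← R4 − 71/110·R2.
R3 ← R3 / (3543/220).
R1 ← R1 − 57/11·R3.
R2 ← R2 − 5/2·R3.
R4 ← R4 + 3027/220·R3.
R4 ← R4 / (-75113/16534).
R1 ← R1 − 8032/8267·R4.
R2 ← R2 + 4484/3543·R4.
R3 ← R3 − 509/24801·R4.
Reading off the reduced rows gives x_1 = 4, x_2 = 5, x_3 = 5, x_4 = 6.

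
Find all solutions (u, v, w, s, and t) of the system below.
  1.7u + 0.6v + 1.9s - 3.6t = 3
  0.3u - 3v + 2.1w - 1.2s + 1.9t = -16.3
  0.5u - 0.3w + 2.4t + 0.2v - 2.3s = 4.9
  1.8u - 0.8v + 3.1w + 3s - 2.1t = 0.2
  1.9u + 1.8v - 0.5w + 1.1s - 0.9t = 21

Row-reduce the augmented matrix:
R1 ← R1 / (17/10).
R2 ← R2 − 3/10·R1.
R3 ← R3 − 1/2·R1.
R4 ← R4 − 9/5·R1.
R5 ← R5 − 19/10·R1.
R2 ← R2 / (-264/85).
R1 ← R1 − 6/17·R2.
R3 ← R3 − 2/85·R2.
R4 ← R4 + 122/85·R2.
R5 ← R5 − 96/85·R2.
R3 ← R3 / (-25/88).
R1 ← R1 − 21/88·R3.
R2 ← R2 + 119/176·R3.
R4 ← R4 − 937/440·R3.
R5 ← R5 − 29/110·R3.
R4 ← R4 / (-12387/625).
R1 ← R1 + 367/250·R4.
R2 ← R2 − 3663/500·R4.
R3 ← R3 − 1263/125·R4.
R5 ← R5 + 5307/1250·R4.
R5 ← R5 / (129853/82580).
R1 ← R1 + 130673/148644·R5.
R2 ← R2 − 24533/33032·R5.
R3 ← R3 − 32803/24774·R5.
R4 ← R4 + 99793/74322·R5.
Reading off the reduced rows gives u = 5, v = 5, w = -3, s = 5, t = 5.

u = 5, v = 5, w = -3, s = 5, t = 5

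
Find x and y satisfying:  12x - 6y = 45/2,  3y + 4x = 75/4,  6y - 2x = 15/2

Row-reduce the augmented matrix:
R1 ← R1 / (12).
R2 ← R2 − 4·R1.
R3 ← R3 + 2·R1.
R2 ← R2 / (5).
R1 ← R1 + 1/2·R2.
R3 ← R3 − 5·R2.
R3 reduces to 0 = 0, so the extra equation is consistent.
Reading off the reduced rows gives x = 3, y = 9/4.

x = 3, y = 9/4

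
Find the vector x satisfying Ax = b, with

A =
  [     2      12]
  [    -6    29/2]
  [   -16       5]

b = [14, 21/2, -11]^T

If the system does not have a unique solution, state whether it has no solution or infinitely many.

no solution

Row-reduce:
R1 ← R1 / (2).
R2 ← R2 + 6·R1.
R3 ← R3 + 16·R1.
R2 ← R2 / (101/2).
R1 ← R1 − 6·R2.
R3 ← R3 − 101·R2.
Row 3 reduces to 0 = -4, a contradiction. The system is inconsistent.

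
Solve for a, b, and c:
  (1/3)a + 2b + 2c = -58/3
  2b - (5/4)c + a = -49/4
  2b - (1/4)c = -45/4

a = -4, b = -6, c = -3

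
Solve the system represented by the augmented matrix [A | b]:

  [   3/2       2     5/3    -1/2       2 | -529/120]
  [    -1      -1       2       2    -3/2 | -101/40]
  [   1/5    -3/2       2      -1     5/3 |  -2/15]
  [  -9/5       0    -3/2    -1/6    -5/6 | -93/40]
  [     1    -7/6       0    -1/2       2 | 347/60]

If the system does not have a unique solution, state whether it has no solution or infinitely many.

Row-reduce the augmented matrix:
R1 ← R1 / (3/2).
R2 ← R2 + 1·R1.
R3 ← R3 − 1/5·R1.
R4 ← R4 + 9/5·R1.
R5 ← R5 − 1·R1.
R2 ← R2 / (1/3).
R1 ← R1 − 4/3·R2.
R3 ← R3 + 53/30·R2.
R4 ← R4 − 12/5·R2.
R5 ← R5 + 5/2·R2.
R3 ← R3 / (274/15).
R1 ← R1 + 34/3·R3.
R2 ← R2 − 28/3·R3.
R4 ← R4 + 219/10·R3.
R5 ← R5 − 200/9·R3.
R4 ← R4 / (-10835/3288).
R1 ← R1 + 575/274·R4.
R2 ← R2 − 132/137·R4.
R3 ← R3 − 237/548·R4.
R5 ← R5 − 373/137·R4.
R5 ← R5 / (618539/390060).
R1 ← R1 − 2135/13002·R5.
R2 ← R2 − 668/2955·R5.
R3 ← R3 − 10243/21670·R5.
R4 ← R4 + 22267/21670·R5.
Reading off the reduced rows gives x_1 = 11/4, x_2 = -13/5, x_3 = -2, x_4 = 1, x_5 = 1/4.

x_1 = 11/4, x_2 = -13/5, x_3 = -2, x_4 = 1, x_5 = 1/4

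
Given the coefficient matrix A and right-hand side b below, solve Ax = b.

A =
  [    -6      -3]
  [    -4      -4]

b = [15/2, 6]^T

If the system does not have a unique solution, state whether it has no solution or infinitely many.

x_1 = -1, x_2 = -1/2

Row-reduce the augmented matrix:
R1 ← R1 / (-6).
R2 ← R2 + 4·R1.
R2 ← R2 / (-2).
R1 ← R1 − 1/2·R2.
Reading off the reduced rows gives x_1 = -1, x_2 = -1/2.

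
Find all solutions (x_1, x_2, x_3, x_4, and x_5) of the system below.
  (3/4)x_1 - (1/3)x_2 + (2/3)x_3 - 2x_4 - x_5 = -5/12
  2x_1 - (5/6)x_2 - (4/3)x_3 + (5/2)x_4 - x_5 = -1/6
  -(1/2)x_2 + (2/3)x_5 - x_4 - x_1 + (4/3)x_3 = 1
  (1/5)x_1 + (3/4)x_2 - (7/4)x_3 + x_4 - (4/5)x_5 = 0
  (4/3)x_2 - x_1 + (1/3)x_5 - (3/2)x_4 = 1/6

Row-reduce:
R1 ← R1 / (3/4).
R2 ← R2 − 2·R1.
R3 ← R3 + 1·R1.
R4 ← R4 − 1/5·R1.
R5 ← R5 + 1·R1.
R2 ← R2 / (1/18).
R1 ← R1 + 4/9·R2.
R3 ← R3 + 17/18·R2.
R4 ← R4 − 151/180·R2.
R5 ← R5 − 8/9·R2.
R3 ← R3 / (-152/3).
R1 ← R1 + 24·R3.
R2 ← R2 + 56·R3.
R4 ← R4 − 901/20·R3.
R5 ← R5 − 152/3·R3.
R4 ← R4 / (-9763/6080).
R1 ← R1 + 51/38·R4.
R2 ← R2 + 81/38·R4.
R3 ← R3 + 777/304·R4.
Row 5 reduces to 0 = 1, a contradiction. The system is inconsistent.

no solution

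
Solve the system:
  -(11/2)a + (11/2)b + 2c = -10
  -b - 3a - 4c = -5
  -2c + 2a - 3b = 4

no solution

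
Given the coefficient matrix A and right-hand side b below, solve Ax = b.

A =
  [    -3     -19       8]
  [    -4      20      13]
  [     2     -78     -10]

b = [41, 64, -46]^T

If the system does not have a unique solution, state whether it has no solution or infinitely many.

infinitely many solutions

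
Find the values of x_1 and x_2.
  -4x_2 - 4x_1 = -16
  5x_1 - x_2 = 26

x_1 = 5, x_2 = -1

From equation 2: x_2 = -26 + 5·x_1.
Substitute into equation 1 and solve: x_1 = 5.
Then x_2 = -1.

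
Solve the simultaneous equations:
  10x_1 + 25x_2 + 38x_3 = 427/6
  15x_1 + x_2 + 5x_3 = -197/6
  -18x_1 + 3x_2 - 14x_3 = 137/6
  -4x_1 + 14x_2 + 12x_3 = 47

Row-reduce the augmented matrix:
R1 ← R1 / (10).
R2 ← R2 − 15·R1.
R3 ← R3 + 18·R1.
R4 ← R4 + 4·R1.
R2 ← R2 / (-73/2).
R1 ← R1 − 5/2·R2.
R3 ← R3 − 48·R2.
R4 ← R4 − 24·R2.
R3 ← R3 / (-5104/365).
R1 ← R1 − 87/365·R3.
R2 ← R2 − 104/73·R3.
R4 ← R4 + 2552/365·R3.
R4 reduces to 0 = 0, so the extra equation is consistent.
Reading off the reduced rows gives x_1 = -3, x_2 = 1/2, x_3 = 7/3.

x_1 = -3, x_2 = 1/2, x_3 = 7/3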